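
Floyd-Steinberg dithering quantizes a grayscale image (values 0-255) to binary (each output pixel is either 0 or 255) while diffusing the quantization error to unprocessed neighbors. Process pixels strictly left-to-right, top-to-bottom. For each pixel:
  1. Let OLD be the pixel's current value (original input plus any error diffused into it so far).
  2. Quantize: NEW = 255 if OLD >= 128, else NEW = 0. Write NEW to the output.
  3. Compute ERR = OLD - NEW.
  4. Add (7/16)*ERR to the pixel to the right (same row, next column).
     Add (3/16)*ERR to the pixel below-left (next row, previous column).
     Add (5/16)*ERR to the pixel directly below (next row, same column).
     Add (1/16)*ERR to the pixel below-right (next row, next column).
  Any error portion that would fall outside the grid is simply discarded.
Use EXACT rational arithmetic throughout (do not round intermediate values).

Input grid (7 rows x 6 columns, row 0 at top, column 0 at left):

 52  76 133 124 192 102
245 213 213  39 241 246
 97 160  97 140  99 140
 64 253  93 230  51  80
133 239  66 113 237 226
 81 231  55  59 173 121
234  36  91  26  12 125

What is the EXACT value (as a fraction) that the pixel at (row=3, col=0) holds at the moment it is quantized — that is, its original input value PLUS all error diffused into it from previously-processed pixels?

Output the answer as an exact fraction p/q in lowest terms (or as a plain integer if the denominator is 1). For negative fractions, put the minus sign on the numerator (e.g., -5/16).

Answer: 354482653/4194304

Derivation:
(0,0): OLD=52 → NEW=0, ERR=52
(0,1): OLD=395/4 → NEW=0, ERR=395/4
(0,2): OLD=11277/64 → NEW=255, ERR=-5043/64
(0,3): OLD=91675/1024 → NEW=0, ERR=91675/1024
(0,4): OLD=3787453/16384 → NEW=255, ERR=-390467/16384
(0,5): OLD=24005419/262144 → NEW=0, ERR=24005419/262144
(1,0): OLD=17905/64 → NEW=255, ERR=1585/64
(1,1): OLD=124503/512 → NEW=255, ERR=-6057/512
(1,2): OLD=3377699/16384 → NEW=255, ERR=-800221/16384
(1,3): OLD=2373415/65536 → NEW=0, ERR=2373415/65536
(1,4): OLD=1141530581/4194304 → NEW=255, ERR=71983061/4194304
(1,5): OLD=18833135939/67108864 → NEW=255, ERR=1720375619/67108864
(2,0): OLD=839853/8192 → NEW=0, ERR=839853/8192
(2,1): OLD=50736959/262144 → NEW=255, ERR=-16109761/262144
(2,2): OLD=255441277/4194304 → NEW=0, ERR=255441277/4194304
(2,3): OLD=5976957653/33554432 → NEW=255, ERR=-2579422507/33554432
(2,4): OLD=83538674175/1073741824 → NEW=0, ERR=83538674175/1073741824
(2,5): OLD=3146010118121/17179869184 → NEW=255, ERR=-1234856523799/17179869184
(3,0): OLD=354482653/4194304 → NEW=0, ERR=354482653/4194304
Target (3,0): original=64, with diffused error = 354482653/4194304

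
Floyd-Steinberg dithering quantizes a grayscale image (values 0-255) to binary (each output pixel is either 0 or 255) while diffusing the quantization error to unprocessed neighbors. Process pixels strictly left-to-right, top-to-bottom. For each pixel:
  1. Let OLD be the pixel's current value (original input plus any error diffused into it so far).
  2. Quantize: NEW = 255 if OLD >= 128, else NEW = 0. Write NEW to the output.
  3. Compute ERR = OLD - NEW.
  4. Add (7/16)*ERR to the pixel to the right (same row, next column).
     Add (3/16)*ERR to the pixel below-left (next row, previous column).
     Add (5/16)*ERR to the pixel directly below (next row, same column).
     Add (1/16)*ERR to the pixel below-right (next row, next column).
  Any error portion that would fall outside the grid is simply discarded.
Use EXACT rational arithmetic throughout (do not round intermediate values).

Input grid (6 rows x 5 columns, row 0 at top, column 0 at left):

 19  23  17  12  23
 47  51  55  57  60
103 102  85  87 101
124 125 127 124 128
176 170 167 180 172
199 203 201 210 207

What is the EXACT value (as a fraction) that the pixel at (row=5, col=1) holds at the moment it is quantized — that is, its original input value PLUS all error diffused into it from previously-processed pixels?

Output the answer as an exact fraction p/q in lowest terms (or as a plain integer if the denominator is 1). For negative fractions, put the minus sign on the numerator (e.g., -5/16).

Answer: 909011384496309/8796093022208

Derivation:
(0,0): OLD=19 → NEW=0, ERR=19
(0,1): OLD=501/16 → NEW=0, ERR=501/16
(0,2): OLD=7859/256 → NEW=0, ERR=7859/256
(0,3): OLD=104165/4096 → NEW=0, ERR=104165/4096
(0,4): OLD=2236483/65536 → NEW=0, ERR=2236483/65536
(1,0): OLD=15055/256 → NEW=0, ERR=15055/256
(1,1): OLD=191401/2048 → NEW=0, ERR=191401/2048
(1,2): OLD=7353565/65536 → NEW=0, ERR=7353565/65536
(1,3): OLD=32074585/262144 → NEW=0, ERR=32074585/262144
(1,4): OLD=527576555/4194304 → NEW=0, ERR=527576555/4194304
(2,0): OLD=4551507/32768 → NEW=255, ERR=-3804333/32768
(2,1): OLD=110233025/1048576 → NEW=0, ERR=110233025/1048576
(2,2): OLD=3268872067/16777216 → NEW=255, ERR=-1009318013/16777216
(2,3): OLD=34765957081/268435456 → NEW=255, ERR=-33685084199/268435456
(2,4): OLD=399664980143/4294967296 → NEW=0, ERR=399664980143/4294967296
(3,0): OLD=1802380579/16777216 → NEW=0, ERR=1802380579/16777216
(3,1): OLD=25006982759/134217728 → NEW=255, ERR=-9218537881/134217728
(3,2): OLD=262820277021/4294967296 → NEW=0, ERR=262820277021/4294967296
(3,3): OLD=1075844980949/8589934592 → NEW=0, ERR=1075844980949/8589934592
(3,4): OLD=28041828018121/137438953472 → NEW=255, ERR=-7005105117239/137438953472
(4,0): OLD=422396731565/2147483648 → NEW=255, ERR=-125211598675/2147483648
(4,1): OLD=9704252861997/68719476736 → NEW=255, ERR=-7819213705683/68719476736
(4,2): OLD=171009956208195/1099511627776 → NEW=255, ERR=-109365508874685/1099511627776
(4,3): OLD=2988735181783085/17592186044416 → NEW=255, ERR=-1497272259542995/17592186044416
(4,4): OLD=35652853423382459/281474976710656 → NEW=0, ERR=35652853423382459/281474976710656
(5,0): OLD=175311317022375/1099511627776 → NEW=255, ERR=-105064148060505/1099511627776
(5,1): OLD=909011384496309/8796093022208 → NEW=0, ERR=909011384496309/8796093022208
Target (5,1): original=203, with diffused error = 909011384496309/8796093022208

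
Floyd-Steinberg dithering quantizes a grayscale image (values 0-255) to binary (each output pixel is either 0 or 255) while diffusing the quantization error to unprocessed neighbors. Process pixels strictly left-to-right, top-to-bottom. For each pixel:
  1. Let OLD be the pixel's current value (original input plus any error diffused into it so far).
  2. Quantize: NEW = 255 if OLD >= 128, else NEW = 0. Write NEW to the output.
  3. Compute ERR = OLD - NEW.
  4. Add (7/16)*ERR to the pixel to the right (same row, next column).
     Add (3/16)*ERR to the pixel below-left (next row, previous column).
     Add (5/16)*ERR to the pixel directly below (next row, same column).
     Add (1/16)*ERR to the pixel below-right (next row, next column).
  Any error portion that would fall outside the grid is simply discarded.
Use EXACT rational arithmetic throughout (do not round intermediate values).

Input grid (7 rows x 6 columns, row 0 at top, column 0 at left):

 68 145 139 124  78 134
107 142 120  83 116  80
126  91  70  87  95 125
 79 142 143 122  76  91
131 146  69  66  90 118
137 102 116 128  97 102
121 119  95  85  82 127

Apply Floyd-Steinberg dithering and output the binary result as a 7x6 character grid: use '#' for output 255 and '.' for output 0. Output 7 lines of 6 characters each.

(0,0): OLD=68 → NEW=0, ERR=68
(0,1): OLD=699/4 → NEW=255, ERR=-321/4
(0,2): OLD=6649/64 → NEW=0, ERR=6649/64
(0,3): OLD=173519/1024 → NEW=255, ERR=-87601/1024
(0,4): OLD=664745/16384 → NEW=0, ERR=664745/16384
(0,5): OLD=39780511/262144 → NEW=255, ERR=-27066209/262144
(1,0): OLD=7245/64 → NEW=0, ERR=7245/64
(1,1): OLD=97371/512 → NEW=255, ERR=-33189/512
(1,2): OLD=1688375/16384 → NEW=0, ERR=1688375/16384
(1,3): OLD=7566219/65536 → NEW=0, ERR=7566219/65536
(1,4): OLD=647948513/4194304 → NEW=255, ERR=-421599007/4194304
(1,5): OLD=422394071/67108864 → NEW=0, ERR=422394071/67108864
(2,0): OLD=1222425/8192 → NEW=255, ERR=-866535/8192
(2,1): OLD=13333219/262144 → NEW=0, ERR=13333219/262144
(2,2): OLD=595805673/4194304 → NEW=255, ERR=-473741847/4194304
(2,3): OLD=2055447649/33554432 → NEW=0, ERR=2055447649/33554432
(2,4): OLD=106068810275/1073741824 → NEW=0, ERR=106068810275/1073741824
(2,5): OLD=2815827499813/17179869184 → NEW=255, ERR=-1565039142107/17179869184
(3,0): OLD=232704073/4194304 → NEW=0, ERR=232704073/4194304
(3,1): OLD=5180076629/33554432 → NEW=255, ERR=-3376303531/33554432
(3,2): OLD=21030868399/268435456 → NEW=0, ERR=21030868399/268435456
(3,3): OLD=3210608497453/17179869184 → NEW=255, ERR=-1170258144467/17179869184
(3,4): OLD=8770845254221/137438953472 → NEW=0, ERR=8770845254221/137438953472
(3,5): OLD=212482275065699/2199023255552 → NEW=0, ERR=212482275065699/2199023255552
(4,0): OLD=69509341799/536870912 → NEW=255, ERR=-67392740761/536870912
(4,1): OLD=668248314363/8589934592 → NEW=0, ERR=668248314363/8589934592
(4,2): OLD=29812488026625/274877906944 → NEW=0, ERR=29812488026625/274877906944
(4,3): OLD=479498515127781/4398046511104 → NEW=0, ERR=479498515127781/4398046511104
(4,4): OLD=12068319387970229/70368744177664 → NEW=255, ERR=-5875710377334091/70368744177664
(4,5): OLD=130214053146763987/1125899906842624 → NEW=0, ERR=130214053146763987/1125899906842624
(5,0): OLD=15442462307873/137438953472 → NEW=0, ERR=15442462307873/137438953472
(5,1): OLD=826647327551153/4398046511104 → NEW=255, ERR=-294854532780367/4398046511104
(5,2): OLD=5132215159806827/35184372088832 → NEW=255, ERR=-3839799722845333/35184372088832
(5,3): OLD=118722738969057417/1125899906842624 → NEW=0, ERR=118722738969057417/1125899906842624
(5,4): OLD=327724097166178873/2251799813685248 → NEW=255, ERR=-246484855323559367/2251799813685248
(5,5): OLD=3063661108062358125/36028797018963968 → NEW=0, ERR=3063661108062358125/36028797018963968
(6,0): OLD=10100848416415923/70368744177664 → NEW=255, ERR=-7843181348888397/70368744177664
(6,1): OLD=40359199214183095/1125899906842624 → NEW=0, ERR=40359199214183095/1125899906842624
(6,2): OLD=415049938440053791/4503599627370496 → NEW=0, ERR=415049938440053791/4503599627370496
(6,3): OLD=9434296345219840611/72057594037927936 → NEW=255, ERR=-8940390134451783069/72057594037927936
(6,4): OLD=18499477527223295267/1152921504606846976 → NEW=0, ERR=18499477527223295267/1152921504606846976
(6,5): OLD=2836218371415991026197/18446744073709551616 → NEW=255, ERR=-1867701367379944635883/18446744073709551616
Row 0: .#.#.#
Row 1: .#..#.
Row 2: #.#..#
Row 3: .#.#..
Row 4: #...#.
Row 5: .##.#.
Row 6: #..#.#

Answer: .#.#.#
.#..#.
#.#..#
.#.#..
#...#.
.##.#.
#..#.#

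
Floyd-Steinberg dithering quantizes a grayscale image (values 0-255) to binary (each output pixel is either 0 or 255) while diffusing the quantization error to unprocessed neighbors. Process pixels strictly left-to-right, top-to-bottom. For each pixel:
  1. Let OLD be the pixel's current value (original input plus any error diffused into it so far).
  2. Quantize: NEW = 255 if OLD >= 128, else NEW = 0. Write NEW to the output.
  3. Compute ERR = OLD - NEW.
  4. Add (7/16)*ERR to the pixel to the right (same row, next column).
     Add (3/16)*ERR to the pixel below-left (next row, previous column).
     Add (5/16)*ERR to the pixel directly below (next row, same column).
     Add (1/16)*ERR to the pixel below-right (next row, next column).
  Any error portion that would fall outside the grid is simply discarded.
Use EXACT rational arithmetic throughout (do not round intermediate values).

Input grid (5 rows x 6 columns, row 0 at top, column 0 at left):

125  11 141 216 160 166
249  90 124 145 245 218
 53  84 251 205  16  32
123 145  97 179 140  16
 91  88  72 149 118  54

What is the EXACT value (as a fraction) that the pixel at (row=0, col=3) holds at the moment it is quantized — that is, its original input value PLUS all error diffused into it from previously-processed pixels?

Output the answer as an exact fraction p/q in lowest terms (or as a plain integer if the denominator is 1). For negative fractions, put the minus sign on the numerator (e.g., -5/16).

(0,0): OLD=125 → NEW=0, ERR=125
(0,1): OLD=1051/16 → NEW=0, ERR=1051/16
(0,2): OLD=43453/256 → NEW=255, ERR=-21827/256
(0,3): OLD=731947/4096 → NEW=255, ERR=-312533/4096
Target (0,3): original=216, with diffused error = 731947/4096

Answer: 731947/4096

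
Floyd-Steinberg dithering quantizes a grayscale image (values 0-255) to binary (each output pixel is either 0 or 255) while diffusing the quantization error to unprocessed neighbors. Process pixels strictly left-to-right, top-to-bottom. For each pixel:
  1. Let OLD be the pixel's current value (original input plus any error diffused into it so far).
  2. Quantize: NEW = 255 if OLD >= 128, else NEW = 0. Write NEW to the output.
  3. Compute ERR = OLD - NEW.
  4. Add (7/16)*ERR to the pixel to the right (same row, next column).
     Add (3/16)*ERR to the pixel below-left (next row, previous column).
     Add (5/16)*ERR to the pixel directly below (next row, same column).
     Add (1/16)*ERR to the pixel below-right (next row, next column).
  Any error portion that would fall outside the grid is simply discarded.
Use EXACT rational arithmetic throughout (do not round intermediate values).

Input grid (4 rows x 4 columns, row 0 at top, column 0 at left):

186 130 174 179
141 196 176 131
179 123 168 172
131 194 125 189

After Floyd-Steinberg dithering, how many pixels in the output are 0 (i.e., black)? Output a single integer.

Answer: 5

Derivation:
(0,0): OLD=186 → NEW=255, ERR=-69
(0,1): OLD=1597/16 → NEW=0, ERR=1597/16
(0,2): OLD=55723/256 → NEW=255, ERR=-9557/256
(0,3): OLD=666285/4096 → NEW=255, ERR=-378195/4096
(1,0): OLD=35367/256 → NEW=255, ERR=-29913/256
(1,1): OLD=337425/2048 → NEW=255, ERR=-184815/2048
(1,2): OLD=7456613/65536 → NEW=0, ERR=7456613/65536
(1,3): OLD=156857555/1048576 → NEW=255, ERR=-110529325/1048576
(2,0): OLD=4114507/32768 → NEW=0, ERR=4114507/32768
(2,1): OLD=171719657/1048576 → NEW=255, ERR=-95667223/1048576
(2,2): OLD=289902189/2097152 → NEW=255, ERR=-244871571/2097152
(2,3): OLD=3190579673/33554432 → NEW=0, ERR=3190579673/33554432
(3,0): OLD=2569134747/16777216 → NEW=255, ERR=-1709055333/16777216
(3,1): OLD=28689423173/268435456 → NEW=0, ERR=28689423173/268435456
(3,2): OLD=633062171835/4294967296 → NEW=255, ERR=-462154488645/4294967296
(3,3): OLD=11293373695901/68719476736 → NEW=255, ERR=-6230092871779/68719476736
Output grid:
  Row 0: #.##  (1 black, running=1)
  Row 1: ##.#  (1 black, running=2)
  Row 2: .##.  (2 black, running=4)
  Row 3: #.##  (1 black, running=5)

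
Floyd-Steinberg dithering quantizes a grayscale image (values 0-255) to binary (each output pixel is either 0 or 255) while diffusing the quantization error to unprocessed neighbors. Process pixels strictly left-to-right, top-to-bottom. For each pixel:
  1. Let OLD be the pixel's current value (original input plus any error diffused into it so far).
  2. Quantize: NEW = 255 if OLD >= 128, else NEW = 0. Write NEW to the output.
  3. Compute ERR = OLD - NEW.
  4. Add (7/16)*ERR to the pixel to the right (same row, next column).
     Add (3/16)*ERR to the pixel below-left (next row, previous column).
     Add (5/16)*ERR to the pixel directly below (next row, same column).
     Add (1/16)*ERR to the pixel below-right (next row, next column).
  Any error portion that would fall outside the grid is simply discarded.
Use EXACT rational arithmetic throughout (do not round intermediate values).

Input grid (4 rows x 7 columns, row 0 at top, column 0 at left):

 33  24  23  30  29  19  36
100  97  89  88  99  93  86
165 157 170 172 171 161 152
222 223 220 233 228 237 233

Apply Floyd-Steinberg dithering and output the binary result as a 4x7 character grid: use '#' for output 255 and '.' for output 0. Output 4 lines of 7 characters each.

(0,0): OLD=33 → NEW=0, ERR=33
(0,1): OLD=615/16 → NEW=0, ERR=615/16
(0,2): OLD=10193/256 → NEW=0, ERR=10193/256
(0,3): OLD=194231/4096 → NEW=0, ERR=194231/4096
(0,4): OLD=3260161/65536 → NEW=0, ERR=3260161/65536
(0,5): OLD=42744071/1048576 → NEW=0, ERR=42744071/1048576
(0,6): OLD=903188273/16777216 → NEW=0, ERR=903188273/16777216
(1,0): OLD=30085/256 → NEW=0, ERR=30085/256
(1,1): OLD=348067/2048 → NEW=255, ERR=-174173/2048
(1,2): OLD=4949855/65536 → NEW=0, ERR=4949855/65536
(1,3): OLD=38713011/262144 → NEW=255, ERR=-28133709/262144
(1,4): OLD=1311968761/16777216 → NEW=0, ERR=1311968761/16777216
(1,5): OLD=20555985225/134217728 → NEW=255, ERR=-13669535415/134217728
(1,6): OLD=130595617831/2147483648 → NEW=0, ERR=130595617831/2147483648
(2,0): OLD=6087601/32768 → NEW=255, ERR=-2268239/32768
(2,1): OLD=127554731/1048576 → NEW=0, ERR=127554731/1048576
(2,2): OLD=3714217153/16777216 → NEW=255, ERR=-563972927/16777216
(2,3): OLD=19211685113/134217728 → NEW=255, ERR=-15013835527/134217728
(2,4): OLD=129594270153/1073741824 → NEW=0, ERR=129594270153/1073741824
(2,5): OLD=6812393681091/34359738368 → NEW=255, ERR=-1949339602749/34359738368
(2,6): OLD=76865754851973/549755813888 → NEW=255, ERR=-63321977689467/549755813888
(3,0): OLD=3744287905/16777216 → NEW=255, ERR=-533902175/16777216
(3,1): OLD=31737456397/134217728 → NEW=255, ERR=-2488064243/134217728
(3,2): OLD=201878267383/1073741824 → NEW=255, ERR=-71925897737/1073741824
(3,3): OLD=812890839441/4294967296 → NEW=255, ERR=-282325821039/4294967296
(3,4): OLD=120577602109601/549755813888 → NEW=255, ERR=-19610130431839/549755813888
(3,5): OLD=833921149135219/4398046511104 → NEW=255, ERR=-287580711196301/4398046511104
(3,6): OLD=11600457838291053/70368744177664 → NEW=255, ERR=-6343571927013267/70368744177664
Row 0: .......
Row 1: .#.#.#.
Row 2: #.##.##
Row 3: #######

Answer: .......
.#.#.#.
#.##.##
#######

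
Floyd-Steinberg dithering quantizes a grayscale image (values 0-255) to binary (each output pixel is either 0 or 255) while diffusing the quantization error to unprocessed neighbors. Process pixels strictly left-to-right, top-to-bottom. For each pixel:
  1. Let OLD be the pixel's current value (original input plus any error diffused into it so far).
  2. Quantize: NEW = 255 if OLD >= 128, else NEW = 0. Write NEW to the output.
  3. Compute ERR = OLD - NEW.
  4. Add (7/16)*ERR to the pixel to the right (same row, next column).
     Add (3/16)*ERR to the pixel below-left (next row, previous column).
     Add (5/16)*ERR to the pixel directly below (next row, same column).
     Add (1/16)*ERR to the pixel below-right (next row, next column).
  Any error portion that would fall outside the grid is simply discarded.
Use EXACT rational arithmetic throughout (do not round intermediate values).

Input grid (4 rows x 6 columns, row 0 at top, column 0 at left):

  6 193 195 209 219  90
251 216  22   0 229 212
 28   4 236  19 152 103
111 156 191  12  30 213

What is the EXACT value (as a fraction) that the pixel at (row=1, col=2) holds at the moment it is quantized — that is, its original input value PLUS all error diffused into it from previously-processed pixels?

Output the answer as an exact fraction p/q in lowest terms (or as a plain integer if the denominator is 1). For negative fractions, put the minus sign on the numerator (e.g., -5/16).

(0,0): OLD=6 → NEW=0, ERR=6
(0,1): OLD=1565/8 → NEW=255, ERR=-475/8
(0,2): OLD=21635/128 → NEW=255, ERR=-11005/128
(0,3): OLD=350997/2048 → NEW=255, ERR=-171243/2048
(0,4): OLD=5977491/32768 → NEW=255, ERR=-2378349/32768
(0,5): OLD=30537477/524288 → NEW=0, ERR=30537477/524288
(1,0): OLD=30943/128 → NEW=255, ERR=-1697/128
(1,1): OLD=180121/1024 → NEW=255, ERR=-80999/1024
(1,2): OLD=-1928819/32768 → NEW=0, ERR=-1928819/32768
Target (1,2): original=22, with diffused error = -1928819/32768

Answer: -1928819/32768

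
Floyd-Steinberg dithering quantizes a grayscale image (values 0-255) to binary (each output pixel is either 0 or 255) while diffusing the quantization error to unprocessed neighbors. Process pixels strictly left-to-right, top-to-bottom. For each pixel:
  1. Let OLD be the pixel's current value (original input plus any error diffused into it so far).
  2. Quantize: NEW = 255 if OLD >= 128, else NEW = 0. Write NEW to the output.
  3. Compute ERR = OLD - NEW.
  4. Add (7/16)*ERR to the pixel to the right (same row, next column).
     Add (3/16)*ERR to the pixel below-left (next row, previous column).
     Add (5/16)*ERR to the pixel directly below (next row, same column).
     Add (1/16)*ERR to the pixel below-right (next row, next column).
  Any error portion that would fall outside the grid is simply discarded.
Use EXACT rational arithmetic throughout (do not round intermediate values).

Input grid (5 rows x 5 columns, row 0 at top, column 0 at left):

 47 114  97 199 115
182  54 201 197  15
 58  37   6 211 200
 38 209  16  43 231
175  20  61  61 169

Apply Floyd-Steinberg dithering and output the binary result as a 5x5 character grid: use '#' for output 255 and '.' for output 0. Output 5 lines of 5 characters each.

(0,0): OLD=47 → NEW=0, ERR=47
(0,1): OLD=2153/16 → NEW=255, ERR=-1927/16
(0,2): OLD=11343/256 → NEW=0, ERR=11343/256
(0,3): OLD=894505/4096 → NEW=255, ERR=-149975/4096
(0,4): OLD=6486815/65536 → NEW=0, ERR=6486815/65536
(1,0): OLD=44571/256 → NEW=255, ERR=-20709/256
(1,1): OLD=-15939/2048 → NEW=0, ERR=-15939/2048
(1,2): OLD=12913793/65536 → NEW=255, ERR=-3797887/65536
(1,3): OLD=47587629/262144 → NEW=255, ERR=-19259091/262144
(1,4): OLD=48238823/4194304 → NEW=0, ERR=48238823/4194304
(2,0): OLD=1024367/32768 → NEW=0, ERR=1024367/32768
(2,1): OLD=33893045/1048576 → NEW=0, ERR=33893045/1048576
(2,2): OLD=-205186209/16777216 → NEW=0, ERR=-205186209/16777216
(2,3): OLD=48647275437/268435456 → NEW=255, ERR=-19803765843/268435456
(2,4): OLD=716082212475/4294967296 → NEW=255, ERR=-379134448005/4294967296
(3,0): OLD=903112063/16777216 → NEW=0, ERR=903112063/16777216
(3,1): OLD=32522577811/134217728 → NEW=255, ERR=-1702942829/134217728
(3,2): OLD=-22271297599/4294967296 → NEW=0, ERR=-22271297599/4294967296
(3,3): OLD=3100766937/8589934592 → NEW=0, ERR=3100766937/8589934592
(3,4): OLD=27345038633565/137438953472 → NEW=255, ERR=-7701894501795/137438953472
(4,0): OLD=406825292433/2147483648 → NEW=255, ERR=-140783037807/2147483648
(4,1): OLD=-704661051887/68719476736 → NEW=0, ERR=-704661051887/68719476736
(4,2): OLD=59558389801247/1099511627776 → NEW=0, ERR=59558389801247/1099511627776
(4,3): OLD=1301469647929361/17592186044416 → NEW=0, ERR=1301469647929361/17592186044416
(4,4): OLD=51756696489144567/281474976710656 → NEW=255, ERR=-20019422572072713/281474976710656
Row 0: .#.#.
Row 1: #.##.
Row 2: ...##
Row 3: .#..#
Row 4: #...#

Answer: .#.#.
#.##.
...##
.#..#
#...#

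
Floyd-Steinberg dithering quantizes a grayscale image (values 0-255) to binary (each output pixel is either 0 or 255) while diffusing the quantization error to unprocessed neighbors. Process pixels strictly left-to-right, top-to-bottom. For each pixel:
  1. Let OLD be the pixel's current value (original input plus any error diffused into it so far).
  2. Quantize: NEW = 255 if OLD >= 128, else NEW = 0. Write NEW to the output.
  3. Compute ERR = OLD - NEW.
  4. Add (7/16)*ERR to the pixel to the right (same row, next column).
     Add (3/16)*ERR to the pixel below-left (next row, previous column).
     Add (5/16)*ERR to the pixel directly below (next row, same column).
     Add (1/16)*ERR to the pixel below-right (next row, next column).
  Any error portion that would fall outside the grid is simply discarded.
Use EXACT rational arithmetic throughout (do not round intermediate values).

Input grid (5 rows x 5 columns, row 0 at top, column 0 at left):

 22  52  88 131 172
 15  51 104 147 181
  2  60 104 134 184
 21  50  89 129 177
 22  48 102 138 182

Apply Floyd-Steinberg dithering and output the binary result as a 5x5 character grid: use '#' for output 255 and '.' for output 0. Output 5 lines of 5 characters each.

Answer: ...##
..#.#
..#.#
...##
..#.#

Derivation:
(0,0): OLD=22 → NEW=0, ERR=22
(0,1): OLD=493/8 → NEW=0, ERR=493/8
(0,2): OLD=14715/128 → NEW=0, ERR=14715/128
(0,3): OLD=371293/2048 → NEW=255, ERR=-150947/2048
(0,4): OLD=4579467/32768 → NEW=255, ERR=-3776373/32768
(1,0): OLD=4279/128 → NEW=0, ERR=4279/128
(1,1): OLD=110401/1024 → NEW=0, ERR=110401/1024
(1,2): OLD=5804053/32768 → NEW=255, ERR=-2551787/32768
(1,3): OLD=9892497/131072 → NEW=0, ERR=9892497/131072
(1,4): OLD=363643923/2097152 → NEW=255, ERR=-171129837/2097152
(2,0): OLD=535131/16384 → NEW=0, ERR=535131/16384
(2,1): OLD=50053337/524288 → NEW=0, ERR=50053337/524288
(2,2): OLD=1193880907/8388608 → NEW=255, ERR=-945214133/8388608
(2,3): OLD=11827460145/134217728 → NEW=0, ERR=11827460145/134217728
(2,4): OLD=433297581335/2147483648 → NEW=255, ERR=-114310748905/2147483648
(3,0): OLD=411941739/8388608 → NEW=0, ERR=411941739/8388608
(3,1): OLD=5518545103/67108864 → NEW=0, ERR=5518545103/67108864
(3,2): OLD=241064580181/2147483648 → NEW=0, ERR=241064580181/2147483648
(3,3): OLD=810143507197/4294967296 → NEW=255, ERR=-285073153283/4294967296
(3,4): OLD=9403206544881/68719476736 → NEW=255, ERR=-8120260022799/68719476736
(4,0): OLD=56655624997/1073741824 → NEW=0, ERR=56655624997/1073741824
(4,1): OLD=4154064233829/34359738368 → NEW=0, ERR=4154064233829/34359738368
(4,2): OLD=100422448481803/549755813888 → NEW=255, ERR=-39765284059637/549755813888
(4,3): OLD=619883322525285/8796093022208 → NEW=0, ERR=619883322525285/8796093022208
(4,4): OLD=24172609905831747/140737488355328 → NEW=255, ERR=-11715449624776893/140737488355328
Row 0: ...##
Row 1: ..#.#
Row 2: ..#.#
Row 3: ...##
Row 4: ..#.#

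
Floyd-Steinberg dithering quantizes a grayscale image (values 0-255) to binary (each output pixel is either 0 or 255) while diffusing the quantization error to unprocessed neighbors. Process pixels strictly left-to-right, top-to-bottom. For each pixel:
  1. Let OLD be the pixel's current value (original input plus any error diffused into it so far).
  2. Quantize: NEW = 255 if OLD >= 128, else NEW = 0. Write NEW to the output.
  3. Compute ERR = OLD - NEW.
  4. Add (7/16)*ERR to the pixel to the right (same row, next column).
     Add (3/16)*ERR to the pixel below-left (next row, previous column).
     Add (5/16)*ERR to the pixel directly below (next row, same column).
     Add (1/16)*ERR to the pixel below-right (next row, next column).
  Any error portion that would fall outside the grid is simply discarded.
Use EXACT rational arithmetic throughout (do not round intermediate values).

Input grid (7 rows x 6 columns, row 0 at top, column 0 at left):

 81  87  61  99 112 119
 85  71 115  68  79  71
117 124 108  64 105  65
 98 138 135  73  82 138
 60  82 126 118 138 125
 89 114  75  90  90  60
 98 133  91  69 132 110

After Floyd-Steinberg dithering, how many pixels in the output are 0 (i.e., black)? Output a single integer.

(0,0): OLD=81 → NEW=0, ERR=81
(0,1): OLD=1959/16 → NEW=0, ERR=1959/16
(0,2): OLD=29329/256 → NEW=0, ERR=29329/256
(0,3): OLD=610807/4096 → NEW=255, ERR=-433673/4096
(0,4): OLD=4304321/65536 → NEW=0, ERR=4304321/65536
(0,5): OLD=154910791/1048576 → NEW=255, ERR=-112476089/1048576
(1,0): OLD=34117/256 → NEW=255, ERR=-31163/256
(1,1): OLD=169059/2048 → NEW=0, ERR=169059/2048
(1,2): OLD=11450271/65536 → NEW=255, ERR=-5261409/65536
(1,3): OLD=5050163/262144 → NEW=0, ERR=5050163/262144
(1,4): OLD=1362701753/16777216 → NEW=0, ERR=1362701753/16777216
(1,5): OLD=20701648703/268435456 → NEW=0, ERR=20701648703/268435456
(2,0): OLD=3094513/32768 → NEW=0, ERR=3094513/32768
(2,1): OLD=176634091/1048576 → NEW=255, ERR=-90752789/1048576
(2,2): OLD=902917249/16777216 → NEW=0, ERR=902917249/16777216
(2,3): OLD=13928763321/134217728 → NEW=0, ERR=13928763321/134217728
(2,4): OLD=822266705835/4294967296 → NEW=255, ERR=-272949954645/4294967296
(2,5): OLD=4561099850333/68719476736 → NEW=0, ERR=4561099850333/68719476736
(3,0): OLD=1867030881/16777216 → NEW=0, ERR=1867030881/16777216
(3,1): OLD=23573114189/134217728 → NEW=255, ERR=-10652406451/134217728
(3,2): OLD=140815035127/1073741824 → NEW=255, ERR=-132989129993/1073741824
(3,3): OLD=2933725245093/68719476736 → NEW=0, ERR=2933725245093/68719476736
(3,4): OLD=54837430096517/549755813888 → NEW=0, ERR=54837430096517/549755813888
(3,5): OLD=1745229247559083/8796093022208 → NEW=255, ERR=-497774473103957/8796093022208
(4,0): OLD=171573034767/2147483648 → NEW=0, ERR=171573034767/2147483648
(4,1): OLD=2607362446275/34359738368 → NEW=0, ERR=2607362446275/34359738368
(4,2): OLD=135832161382233/1099511627776 → NEW=0, ERR=135832161382233/1099511627776
(4,3): OLD=3454244813990429/17592186044416 → NEW=255, ERR=-1031762627335651/17592186044416
(4,4): OLD=38159584034283757/281474976710656 → NEW=255, ERR=-33616535026933523/281474976710656
(4,5): OLD=276067056745560923/4503599627370496 → NEW=0, ERR=276067056745560923/4503599627370496
(5,0): OLD=70476197556217/549755813888 → NEW=255, ERR=-69711534985223/549755813888
(5,1): OLD=1942067588621705/17592186044416 → NEW=0, ERR=1942067588621705/17592186044416
(5,2): OLD=21905675487357811/140737488355328 → NEW=255, ERR=-13982384043250829/140737488355328
(5,3): OLD=60953007904032033/4503599627370496 → NEW=0, ERR=60953007904032033/4503599627370496
(5,4): OLD=598325206778226593/9007199254740992 → NEW=0, ERR=598325206778226593/9007199254740992
(5,5): OLD=14520129178592674965/144115188075855872 → NEW=0, ERR=14520129178592674965/144115188075855872
(6,0): OLD=22256904885873723/281474976710656 → NEW=0, ERR=22256904885873723/281474976710656
(6,1): OLD=790555881559189279/4503599627370496 → NEW=255, ERR=-357862023420287201/4503599627370496
(6,2): OLD=623763443247137927/18014398509481984 → NEW=0, ERR=623763443247137927/18014398509481984
(6,3): OLD=27273506298411969931/288230376151711744 → NEW=0, ERR=27273506298411969931/288230376151711744
(6,4): OLD=986410899183229347627/4611686018427387904 → NEW=255, ERR=-189569035515754567893/4611686018427387904
(6,5): OLD=9419147318267200745805/73786976294838206464 → NEW=0, ERR=9419147318267200745805/73786976294838206464
Output grid:
  Row 0: ...#.#  (4 black, running=4)
  Row 1: #.#...  (4 black, running=8)
  Row 2: .#..#.  (4 black, running=12)
  Row 3: .##..#  (3 black, running=15)
  Row 4: ...##.  (4 black, running=19)
  Row 5: #.#...  (4 black, running=23)
  Row 6: .#..#.  (4 black, running=27)

Answer: 27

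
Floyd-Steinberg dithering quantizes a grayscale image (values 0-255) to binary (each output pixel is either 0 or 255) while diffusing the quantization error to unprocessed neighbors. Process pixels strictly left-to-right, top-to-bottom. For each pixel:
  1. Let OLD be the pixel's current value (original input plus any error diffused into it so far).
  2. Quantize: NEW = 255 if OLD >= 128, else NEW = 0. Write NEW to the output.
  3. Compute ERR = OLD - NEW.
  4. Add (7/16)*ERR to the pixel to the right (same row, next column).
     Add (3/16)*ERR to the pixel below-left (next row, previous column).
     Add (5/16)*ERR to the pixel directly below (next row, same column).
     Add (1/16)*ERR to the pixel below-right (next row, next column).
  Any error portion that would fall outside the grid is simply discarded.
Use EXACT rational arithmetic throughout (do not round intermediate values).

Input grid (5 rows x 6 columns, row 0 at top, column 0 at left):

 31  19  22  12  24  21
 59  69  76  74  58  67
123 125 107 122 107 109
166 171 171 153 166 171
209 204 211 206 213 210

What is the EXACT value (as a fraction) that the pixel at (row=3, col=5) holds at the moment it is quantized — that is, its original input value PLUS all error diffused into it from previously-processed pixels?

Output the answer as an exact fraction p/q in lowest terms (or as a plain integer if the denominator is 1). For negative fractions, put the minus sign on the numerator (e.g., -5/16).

Answer: 1581641924719173/8796093022208

Derivation:
(0,0): OLD=31 → NEW=0, ERR=31
(0,1): OLD=521/16 → NEW=0, ERR=521/16
(0,2): OLD=9279/256 → NEW=0, ERR=9279/256
(0,3): OLD=114105/4096 → NEW=0, ERR=114105/4096
(0,4): OLD=2371599/65536 → NEW=0, ERR=2371599/65536
(0,5): OLD=38621289/1048576 → NEW=0, ERR=38621289/1048576
(1,0): OLD=19147/256 → NEW=0, ERR=19147/256
(1,1): OLD=247053/2048 → NEW=0, ERR=247053/2048
(1,2): OLD=9657489/65536 → NEW=255, ERR=-7054191/65536
(1,3): OLD=11708477/262144 → NEW=0, ERR=11708477/262144
(1,4): OLD=1635718551/16777216 → NEW=0, ERR=1635718551/16777216
(1,5): OLD=33132037873/268435456 → NEW=0, ERR=33132037873/268435456
(2,0): OLD=5537503/32768 → NEW=255, ERR=-2818337/32768
(2,1): OLD=114882821/1048576 → NEW=0, ERR=114882821/1048576
(2,2): OLD=2301999439/16777216 → NEW=255, ERR=-1976190641/16777216
(2,3): OLD=12881893271/134217728 → NEW=0, ERR=12881893271/134217728
(2,4): OLD=882151084613/4294967296 → NEW=255, ERR=-213065575867/4294967296
(2,5): OLD=9068270912051/68719476736 → NEW=255, ERR=-8455195655629/68719476736
(3,0): OLD=2678732399/16777216 → NEW=255, ERR=-1599457681/16777216
(3,1): OLD=18262662211/134217728 → NEW=255, ERR=-15962858429/134217728
(3,2): OLD=114891375033/1073741824 → NEW=0, ERR=114891375033/1073741824
(3,3): OLD=14647039833195/68719476736 → NEW=255, ERR=-2876426734485/68719476736
(3,4): OLD=63284319693963/549755813888 → NEW=0, ERR=63284319693963/549755813888
(3,5): OLD=1581641924719173/8796093022208 → NEW=255, ERR=-661361795943867/8796093022208
Target (3,5): original=171, with diffused error = 1581641924719173/8796093022208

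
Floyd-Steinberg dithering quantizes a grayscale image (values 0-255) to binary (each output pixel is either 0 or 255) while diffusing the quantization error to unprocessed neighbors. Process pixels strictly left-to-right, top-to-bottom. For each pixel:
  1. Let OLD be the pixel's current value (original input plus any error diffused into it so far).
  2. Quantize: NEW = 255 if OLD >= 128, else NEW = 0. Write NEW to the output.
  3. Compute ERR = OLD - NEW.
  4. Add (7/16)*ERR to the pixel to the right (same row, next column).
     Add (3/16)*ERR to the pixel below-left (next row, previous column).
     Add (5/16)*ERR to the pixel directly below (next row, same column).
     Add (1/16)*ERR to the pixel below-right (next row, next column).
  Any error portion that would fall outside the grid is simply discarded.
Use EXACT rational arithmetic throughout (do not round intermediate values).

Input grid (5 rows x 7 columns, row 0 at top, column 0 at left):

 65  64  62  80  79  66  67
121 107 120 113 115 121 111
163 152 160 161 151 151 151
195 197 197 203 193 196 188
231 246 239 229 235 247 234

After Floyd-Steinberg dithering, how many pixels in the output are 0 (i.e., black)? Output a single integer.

Answer: 12

Derivation:
(0,0): OLD=65 → NEW=0, ERR=65
(0,1): OLD=1479/16 → NEW=0, ERR=1479/16
(0,2): OLD=26225/256 → NEW=0, ERR=26225/256
(0,3): OLD=511255/4096 → NEW=0, ERR=511255/4096
(0,4): OLD=8756129/65536 → NEW=255, ERR=-7955551/65536
(0,5): OLD=13517159/1048576 → NEW=0, ERR=13517159/1048576
(0,6): OLD=1218693585/16777216 → NEW=0, ERR=1218693585/16777216
(1,0): OLD=40613/256 → NEW=255, ERR=-24667/256
(1,1): OLD=239619/2048 → NEW=0, ERR=239619/2048
(1,2): OLD=15229375/65536 → NEW=255, ERR=-1482305/65536
(1,3): OLD=32965075/262144 → NEW=0, ERR=32965075/262144
(1,4): OLD=2387390617/16777216 → NEW=255, ERR=-1890799463/16777216
(1,5): OLD=10972963177/134217728 → NEW=0, ERR=10972963177/134217728
(1,6): OLD=365659366919/2147483648 → NEW=255, ERR=-181948963321/2147483648
(2,0): OLD=5073361/32768 → NEW=255, ERR=-3282479/32768
(2,1): OLD=141006219/1048576 → NEW=255, ERR=-126380661/1048576
(2,2): OLD=2199371361/16777216 → NEW=255, ERR=-2078818719/16777216
(2,3): OLD=16581666457/134217728 → NEW=0, ERR=16581666457/134217728
(2,4): OLD=207253362729/1073741824 → NEW=255, ERR=-66550802391/1073741824
(2,5): OLD=4346577093027/34359738368 → NEW=0, ERR=4346577093027/34359738368
(2,6): OLD=101692329055909/549755813888 → NEW=255, ERR=-38495403485531/549755813888
(3,0): OLD=2367218497/16777216 → NEW=255, ERR=-1910971583/16777216
(3,1): OLD=10738722733/134217728 → NEW=0, ERR=10738722733/134217728
(3,2): OLD=224320431895/1073741824 → NEW=255, ERR=-49483733225/1073741824
(3,3): OLD=867924291217/4294967296 → NEW=255, ERR=-227292369263/4294967296
(3,4): OLD=100011008911169/549755813888 → NEW=255, ERR=-40176723630271/549755813888
(3,5): OLD=820481556551123/4398046511104 → NEW=255, ERR=-301020303780397/4398046511104
(3,6): OLD=10138727507424269/70368744177664 → NEW=255, ERR=-7805302257880051/70368744177664
(4,0): OLD=451846027567/2147483648 → NEW=255, ERR=-95762302673/2147483648
(4,1): OLD=8099750576483/34359738368 → NEW=255, ERR=-661982707357/34359738368
(4,2): OLD=116134459409069/549755813888 → NEW=255, ERR=-24053273132371/549755813888
(4,3): OLD=777299715764351/4398046511104 → NEW=255, ERR=-344202144567169/4398046511104
(4,4): OLD=5692181313551757/35184372088832 → NEW=255, ERR=-3279833569100403/35184372088832
(4,5): OLD=179539455321975885/1125899906842624 → NEW=255, ERR=-107565020922893235/1125899906842624
(4,6): OLD=2760928726360345899/18014398509481984 → NEW=255, ERR=-1832742893557560021/18014398509481984
Output grid:
  Row 0: ....#..  (6 black, running=6)
  Row 1: #.#.#.#  (3 black, running=9)
  Row 2: ###.#.#  (2 black, running=11)
  Row 3: #.#####  (1 black, running=12)
  Row 4: #######  (0 black, running=12)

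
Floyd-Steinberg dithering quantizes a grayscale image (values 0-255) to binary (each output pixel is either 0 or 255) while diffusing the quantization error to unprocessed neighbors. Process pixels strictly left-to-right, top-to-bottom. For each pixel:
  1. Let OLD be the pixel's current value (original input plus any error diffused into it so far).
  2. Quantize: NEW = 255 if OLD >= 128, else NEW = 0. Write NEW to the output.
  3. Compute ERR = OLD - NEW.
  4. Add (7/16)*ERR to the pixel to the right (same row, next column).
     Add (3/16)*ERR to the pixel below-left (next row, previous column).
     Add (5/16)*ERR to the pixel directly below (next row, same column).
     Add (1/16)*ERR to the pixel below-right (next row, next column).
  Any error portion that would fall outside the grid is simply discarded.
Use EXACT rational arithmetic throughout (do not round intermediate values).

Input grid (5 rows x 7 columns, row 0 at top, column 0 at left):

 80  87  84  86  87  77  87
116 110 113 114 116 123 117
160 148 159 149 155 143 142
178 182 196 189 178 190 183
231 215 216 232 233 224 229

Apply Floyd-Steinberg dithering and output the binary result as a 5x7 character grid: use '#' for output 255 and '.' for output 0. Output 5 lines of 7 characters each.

(0,0): OLD=80 → NEW=0, ERR=80
(0,1): OLD=122 → NEW=0, ERR=122
(0,2): OLD=1099/8 → NEW=255, ERR=-941/8
(0,3): OLD=4421/128 → NEW=0, ERR=4421/128
(0,4): OLD=209123/2048 → NEW=0, ERR=209123/2048
(0,5): OLD=3986997/32768 → NEW=0, ERR=3986997/32768
(0,6): OLD=73522035/524288 → NEW=255, ERR=-60171405/524288
(1,0): OLD=1311/8 → NEW=255, ERR=-729/8
(1,1): OLD=5837/64 → NEW=0, ERR=5837/64
(1,2): OLD=266741/2048 → NEW=255, ERR=-255499/2048
(1,3): OLD=671803/8192 → NEW=0, ERR=671803/8192
(1,4): OLD=109450499/524288 → NEW=255, ERR=-24242941/524288
(1,5): OLD=527039615/4194304 → NEW=0, ERR=527039615/4194304
(1,6): OLD=9644493809/67108864 → NEW=255, ERR=-7468266511/67108864
(2,0): OLD=152191/1024 → NEW=255, ERR=-108929/1024
(2,1): OLD=3305457/32768 → NEW=0, ERR=3305457/32768
(2,2): OLD=97110251/524288 → NEW=255, ERR=-36583189/524288
(2,3): OLD=535330331/4194304 → NEW=0, ERR=535330331/4194304
(2,4): OLD=7552275289/33554432 → NEW=255, ERR=-1004104871/33554432
(2,5): OLD=156142885857/1073741824 → NEW=255, ERR=-117661279263/1073741824
(2,6): OLD=1153373289847/17179869184 → NEW=0, ERR=1153373289847/17179869184
(3,0): OLD=85810995/524288 → NEW=255, ERR=-47882445/524288
(3,1): OLD=645232443/4194304 → NEW=255, ERR=-424315077/4194304
(3,2): OLD=5374446867/33554432 → NEW=255, ERR=-3181933293/33554432
(3,3): OLD=11906830481/67108864 → NEW=255, ERR=-5205929839/67108864
(3,4): OLD=2098356520371/17179869184 → NEW=0, ERR=2098356520371/17179869184
(3,5): OLD=30224206898253/137438953472 → NEW=255, ERR=-4822726237107/137438953472
(3,6): OLD=399736459954483/2199023255552 → NEW=255, ERR=-161014470211277/2199023255552
(4,0): OLD=12313904553/67108864 → NEW=255, ERR=-4798855767/67108864
(4,1): OLD=138096742913/1073741824 → NEW=255, ERR=-135707422207/1073741824
(4,2): OLD=1893281169431/17179869184 → NEW=0, ERR=1893281169431/17179869184
(4,3): OLD=37513486059101/137438953472 → NEW=255, ERR=2466552923741/137438953472
(4,4): OLD=294221313401525/1099511627776 → NEW=255, ERR=13845848318645/1099511627776
(4,5): OLD=7474869349364495/35184372088832 → NEW=255, ERR=-1497145533287665/35184372088832
(4,6): OLD=104319745066865241/562949953421312 → NEW=255, ERR=-39232493055569319/562949953421312
Row 0: ..#...#
Row 1: #.#.#.#
Row 2: #.#.##.
Row 3: ####.##
Row 4: ##.####

Answer: ..#...#
#.#.#.#
#.#.##.
####.##
##.####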